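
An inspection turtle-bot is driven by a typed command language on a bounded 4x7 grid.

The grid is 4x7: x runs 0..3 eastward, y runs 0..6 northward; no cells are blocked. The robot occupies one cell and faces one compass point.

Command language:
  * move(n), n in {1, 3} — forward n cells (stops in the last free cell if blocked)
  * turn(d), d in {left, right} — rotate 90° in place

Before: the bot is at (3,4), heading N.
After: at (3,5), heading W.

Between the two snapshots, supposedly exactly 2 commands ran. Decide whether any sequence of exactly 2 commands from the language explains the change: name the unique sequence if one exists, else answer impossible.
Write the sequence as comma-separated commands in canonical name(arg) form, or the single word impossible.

key: cell and facing (now W) both changed — the 2 commands mix motion and turning
initial: at (3,4), heading N
t=1 move(1) ⇒ at (3,5), heading N
t=2 turn(left) ⇒ at (3,5), heading W
all 16 alternatives checked — unique.

move(1), turn(left)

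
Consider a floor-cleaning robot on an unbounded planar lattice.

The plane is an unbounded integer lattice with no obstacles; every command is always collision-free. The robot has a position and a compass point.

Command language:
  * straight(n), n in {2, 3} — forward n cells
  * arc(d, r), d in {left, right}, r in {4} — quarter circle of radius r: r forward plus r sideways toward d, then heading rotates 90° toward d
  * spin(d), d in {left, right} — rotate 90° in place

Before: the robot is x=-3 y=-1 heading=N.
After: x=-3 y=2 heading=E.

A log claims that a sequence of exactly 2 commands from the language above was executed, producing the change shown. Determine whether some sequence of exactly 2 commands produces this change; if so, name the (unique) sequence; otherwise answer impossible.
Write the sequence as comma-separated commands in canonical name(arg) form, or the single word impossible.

straight(3), spin(right)

key: cell and facing (now E) both changed — the 2 commands mix motion and turning
initial: x=-3 y=-1 heading=N
t=1 straight(3) ⇒ x=-3 y=2 heading=N
t=2 spin(right) ⇒ x=-3 y=2 heading=E
uniquely the one of 36 2-step routes that fits.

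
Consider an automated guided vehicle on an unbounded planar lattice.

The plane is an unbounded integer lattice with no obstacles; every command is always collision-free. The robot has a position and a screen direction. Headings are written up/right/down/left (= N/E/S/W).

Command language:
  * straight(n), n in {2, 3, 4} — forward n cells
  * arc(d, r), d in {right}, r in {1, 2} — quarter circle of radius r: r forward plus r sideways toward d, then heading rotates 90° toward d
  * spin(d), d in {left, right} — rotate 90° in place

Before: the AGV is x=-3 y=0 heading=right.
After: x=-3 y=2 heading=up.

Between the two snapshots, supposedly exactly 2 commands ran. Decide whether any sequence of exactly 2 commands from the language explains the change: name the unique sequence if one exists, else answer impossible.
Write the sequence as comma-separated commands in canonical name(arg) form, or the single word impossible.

key: position moved to (-3,2) AND the heading swung to N — translation plus rotation needed
begin: x=-3 y=0 heading=right
t=1 spin(left) ⇒ x=-3 y=0 heading=up
t=2 straight(2) ⇒ x=-3 y=2 heading=up
no other 2-command option fits: unique.

spin(left), straight(2)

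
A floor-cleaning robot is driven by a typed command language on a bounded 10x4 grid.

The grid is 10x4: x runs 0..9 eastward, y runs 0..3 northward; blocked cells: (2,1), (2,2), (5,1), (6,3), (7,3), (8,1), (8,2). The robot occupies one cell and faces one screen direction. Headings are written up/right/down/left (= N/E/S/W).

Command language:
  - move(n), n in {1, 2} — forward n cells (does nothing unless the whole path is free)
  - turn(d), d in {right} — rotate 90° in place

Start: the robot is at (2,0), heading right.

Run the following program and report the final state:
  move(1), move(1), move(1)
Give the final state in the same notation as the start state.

at (5,0), heading right

start: at (2,0), heading right
t=1 move(1) ⇒ at (3,0), heading right
t=2 move(1) ⇒ at (4,0), heading right
t=3 move(1) ⇒ at (5,0), heading right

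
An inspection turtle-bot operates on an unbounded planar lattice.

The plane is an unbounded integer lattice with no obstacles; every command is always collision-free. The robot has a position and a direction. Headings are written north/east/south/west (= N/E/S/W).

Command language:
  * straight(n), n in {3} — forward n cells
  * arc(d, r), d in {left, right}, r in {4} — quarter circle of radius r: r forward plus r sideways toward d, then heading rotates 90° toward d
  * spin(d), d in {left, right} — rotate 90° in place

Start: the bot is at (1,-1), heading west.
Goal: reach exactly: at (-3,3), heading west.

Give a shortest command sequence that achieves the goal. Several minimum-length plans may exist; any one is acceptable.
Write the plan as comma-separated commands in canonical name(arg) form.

start: at (1,-1), heading west
t=1 spin(right) ⇒ at (1,-1), heading north
t=2 arc(left, 4) ⇒ at (-3,3), heading west
minimal: 2 command(s), checked below 2.

spin(right), arc(left, 4)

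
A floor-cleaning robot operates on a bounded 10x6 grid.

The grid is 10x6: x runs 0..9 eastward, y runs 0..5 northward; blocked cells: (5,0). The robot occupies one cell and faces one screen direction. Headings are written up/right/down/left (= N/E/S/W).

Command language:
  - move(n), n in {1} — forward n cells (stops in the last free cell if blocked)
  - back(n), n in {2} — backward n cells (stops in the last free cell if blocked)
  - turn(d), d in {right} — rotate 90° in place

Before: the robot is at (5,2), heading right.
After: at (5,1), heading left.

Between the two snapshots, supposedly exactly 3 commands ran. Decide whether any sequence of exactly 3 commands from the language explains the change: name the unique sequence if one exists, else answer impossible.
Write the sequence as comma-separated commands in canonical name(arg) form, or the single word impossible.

key: position moved to (5,1) AND the heading swung to W — translation plus rotation needed
begin: at (5,2), heading right
1. turn(right) → at (5,2), heading down
2. move(1) → at (5,1), heading down
3. turn(right) → at (5,1), heading left
no rival 3-sequence matches.

turn(right), move(1), turn(right)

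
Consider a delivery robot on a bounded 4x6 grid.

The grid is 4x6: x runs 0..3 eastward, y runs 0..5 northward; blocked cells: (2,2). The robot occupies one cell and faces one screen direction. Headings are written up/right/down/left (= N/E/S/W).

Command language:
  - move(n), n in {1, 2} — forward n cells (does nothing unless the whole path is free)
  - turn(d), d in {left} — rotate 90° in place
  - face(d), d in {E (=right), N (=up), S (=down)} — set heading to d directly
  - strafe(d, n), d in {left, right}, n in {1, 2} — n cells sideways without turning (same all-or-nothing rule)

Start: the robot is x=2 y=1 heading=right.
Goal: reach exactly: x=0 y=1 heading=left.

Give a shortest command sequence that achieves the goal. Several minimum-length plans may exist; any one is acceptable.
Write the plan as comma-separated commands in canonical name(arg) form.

turn(left), turn(left), move(2)

t0: x=2 y=1 heading=right
t=1 turn(left) ⇒ x=2 y=1 heading=up
t=2 turn(left) ⇒ x=2 y=1 heading=left
t=3 move(2) ⇒ x=0 y=1 heading=left
minimal: 3 command(s), checked below 3.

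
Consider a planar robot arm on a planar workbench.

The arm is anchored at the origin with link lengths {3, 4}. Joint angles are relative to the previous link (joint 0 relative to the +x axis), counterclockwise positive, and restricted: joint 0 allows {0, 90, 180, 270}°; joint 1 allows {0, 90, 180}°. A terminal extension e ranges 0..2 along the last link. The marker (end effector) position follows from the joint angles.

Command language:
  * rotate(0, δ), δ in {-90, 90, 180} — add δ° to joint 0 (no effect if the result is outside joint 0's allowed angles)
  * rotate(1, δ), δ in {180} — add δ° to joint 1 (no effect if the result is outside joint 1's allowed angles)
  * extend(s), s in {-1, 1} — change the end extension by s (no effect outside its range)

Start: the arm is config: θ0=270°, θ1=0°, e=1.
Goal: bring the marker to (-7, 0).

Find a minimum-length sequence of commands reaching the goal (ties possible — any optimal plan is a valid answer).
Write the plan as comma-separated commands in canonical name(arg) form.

initial: config: θ0=270°, θ1=0°, e=1
1. extend(-1) → config: θ0=270°, θ1=0°, e=0
2. rotate(0, -90) → config: θ0=180°, θ1=0°, e=0
minimal: 2 command(s), checked below 2.

extend(-1), rotate(0, -90)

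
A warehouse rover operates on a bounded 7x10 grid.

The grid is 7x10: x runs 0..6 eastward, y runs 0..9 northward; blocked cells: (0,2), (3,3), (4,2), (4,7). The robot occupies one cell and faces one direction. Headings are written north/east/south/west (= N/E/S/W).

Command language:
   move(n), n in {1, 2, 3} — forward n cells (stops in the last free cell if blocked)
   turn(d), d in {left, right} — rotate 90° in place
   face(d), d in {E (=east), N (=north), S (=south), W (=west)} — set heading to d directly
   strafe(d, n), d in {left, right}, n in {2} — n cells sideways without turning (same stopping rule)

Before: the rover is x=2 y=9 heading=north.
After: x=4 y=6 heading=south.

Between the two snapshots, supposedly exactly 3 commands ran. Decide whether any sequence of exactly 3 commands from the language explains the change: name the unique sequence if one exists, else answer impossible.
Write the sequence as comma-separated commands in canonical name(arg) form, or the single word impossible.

key: order matters: swapping face(S) and strafe(left, 2) lands elsewhere
t0: x=2 y=9 heading=north
[1] after face(S): x=2 y=9 heading=south
[2] after move(3): x=2 y=6 heading=south
[3] after strafe(left, 2): x=4 y=6 heading=south
uniquely the one of 1331 3-step routes that fits.

face(S), move(3), strafe(left, 2)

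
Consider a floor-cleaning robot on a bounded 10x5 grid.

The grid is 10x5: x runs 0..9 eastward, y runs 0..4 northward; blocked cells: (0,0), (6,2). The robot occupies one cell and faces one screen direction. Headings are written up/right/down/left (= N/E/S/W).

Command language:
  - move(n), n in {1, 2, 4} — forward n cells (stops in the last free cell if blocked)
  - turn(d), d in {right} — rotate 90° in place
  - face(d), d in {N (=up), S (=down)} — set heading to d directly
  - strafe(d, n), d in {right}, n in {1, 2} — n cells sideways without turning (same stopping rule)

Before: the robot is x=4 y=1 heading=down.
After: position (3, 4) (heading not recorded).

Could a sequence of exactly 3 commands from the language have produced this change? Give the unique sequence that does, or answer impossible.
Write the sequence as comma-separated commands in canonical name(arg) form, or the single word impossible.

key: move(4) runs into the grid edge before its full distance
from: x=4 y=1 heading=down
[1] after strafe(right, 1): x=3 y=1 heading=down
[2] after face(N): x=3 y=1 heading=up
[3] after move(4): x=3 y=4 heading=up
all 512 alternatives checked — unique.

strafe(right, 1), face(N), move(4)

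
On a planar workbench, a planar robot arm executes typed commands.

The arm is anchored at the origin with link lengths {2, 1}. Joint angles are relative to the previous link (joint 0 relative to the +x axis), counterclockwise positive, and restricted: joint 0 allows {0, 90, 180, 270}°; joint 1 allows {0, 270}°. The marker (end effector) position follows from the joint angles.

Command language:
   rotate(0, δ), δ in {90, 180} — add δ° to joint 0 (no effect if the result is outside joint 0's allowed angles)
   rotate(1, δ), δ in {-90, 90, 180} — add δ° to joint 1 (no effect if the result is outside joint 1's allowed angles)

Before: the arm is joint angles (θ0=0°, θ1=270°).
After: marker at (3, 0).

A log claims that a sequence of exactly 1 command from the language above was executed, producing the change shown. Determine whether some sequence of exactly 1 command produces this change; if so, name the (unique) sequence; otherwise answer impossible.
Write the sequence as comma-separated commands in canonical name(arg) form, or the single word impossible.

start: joint angles (θ0=0°, θ1=270°)
1. rotate(1, 90) → joint angles (θ0=0°, θ1=0°)
uniquely the one of 5 1-step routes that fits.

rotate(1, 90)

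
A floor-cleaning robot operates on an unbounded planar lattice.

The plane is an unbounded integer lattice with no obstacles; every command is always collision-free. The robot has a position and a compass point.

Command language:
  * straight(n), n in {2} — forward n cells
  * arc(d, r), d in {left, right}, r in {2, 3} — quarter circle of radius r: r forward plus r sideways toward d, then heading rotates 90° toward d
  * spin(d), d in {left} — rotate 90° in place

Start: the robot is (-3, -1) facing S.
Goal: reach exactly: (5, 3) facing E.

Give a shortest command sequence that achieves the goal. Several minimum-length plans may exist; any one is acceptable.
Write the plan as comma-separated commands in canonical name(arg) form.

initial: (-3, -1) facing S
[1] after arc(left, 2): (-1, -3) facing E
[2] after arc(left, 3): (2, 0) facing N
[3] after arc(right, 3): (5, 3) facing E
no 2-step plan works, so 3 is optimal.

arc(left, 2), arc(left, 3), arc(right, 3)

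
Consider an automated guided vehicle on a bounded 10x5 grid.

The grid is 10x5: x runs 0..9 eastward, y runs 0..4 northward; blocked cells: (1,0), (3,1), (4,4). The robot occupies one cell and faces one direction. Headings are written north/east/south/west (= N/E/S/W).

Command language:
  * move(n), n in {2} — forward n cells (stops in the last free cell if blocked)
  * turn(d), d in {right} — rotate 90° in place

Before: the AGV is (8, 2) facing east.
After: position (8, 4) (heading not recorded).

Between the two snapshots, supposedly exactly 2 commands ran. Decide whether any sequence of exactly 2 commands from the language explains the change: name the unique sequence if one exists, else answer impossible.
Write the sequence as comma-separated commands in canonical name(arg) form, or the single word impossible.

checked all 2-command options: none fits.

impossible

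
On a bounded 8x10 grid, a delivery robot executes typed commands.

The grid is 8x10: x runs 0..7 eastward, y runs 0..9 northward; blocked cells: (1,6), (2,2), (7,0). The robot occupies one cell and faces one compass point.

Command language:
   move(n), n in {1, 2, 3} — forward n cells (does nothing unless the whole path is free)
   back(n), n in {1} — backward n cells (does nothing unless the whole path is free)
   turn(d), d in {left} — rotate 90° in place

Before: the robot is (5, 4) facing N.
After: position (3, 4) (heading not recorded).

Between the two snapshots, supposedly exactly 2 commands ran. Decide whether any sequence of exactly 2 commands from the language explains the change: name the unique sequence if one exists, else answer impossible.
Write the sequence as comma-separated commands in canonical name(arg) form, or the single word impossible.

turn(left), move(2)

key: running move(2) before turn(left) would end elsewhere — order is forced
begin: (5, 4) facing N
step 1 (turn(left)): (5, 4) facing W
step 2 (move(2)): (3, 4) facing W
no rival 2-sequence matches.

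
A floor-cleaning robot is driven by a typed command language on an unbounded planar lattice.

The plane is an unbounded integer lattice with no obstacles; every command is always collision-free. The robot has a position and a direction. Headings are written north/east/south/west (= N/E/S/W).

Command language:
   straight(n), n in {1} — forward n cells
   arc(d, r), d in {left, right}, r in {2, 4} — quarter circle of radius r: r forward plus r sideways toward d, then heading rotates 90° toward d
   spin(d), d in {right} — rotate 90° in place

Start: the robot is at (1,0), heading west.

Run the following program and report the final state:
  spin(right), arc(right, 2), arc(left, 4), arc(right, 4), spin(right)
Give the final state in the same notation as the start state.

at (11,10), heading south

initial: at (1,0), heading west
t=1 spin(right) ⇒ at (1,0), heading north
t=2 arc(right, 2) ⇒ at (3,2), heading east
t=3 arc(left, 4) ⇒ at (7,6), heading north
t=4 arc(right, 4) ⇒ at (11,10), heading east
t=5 spin(right) ⇒ at (11,10), heading south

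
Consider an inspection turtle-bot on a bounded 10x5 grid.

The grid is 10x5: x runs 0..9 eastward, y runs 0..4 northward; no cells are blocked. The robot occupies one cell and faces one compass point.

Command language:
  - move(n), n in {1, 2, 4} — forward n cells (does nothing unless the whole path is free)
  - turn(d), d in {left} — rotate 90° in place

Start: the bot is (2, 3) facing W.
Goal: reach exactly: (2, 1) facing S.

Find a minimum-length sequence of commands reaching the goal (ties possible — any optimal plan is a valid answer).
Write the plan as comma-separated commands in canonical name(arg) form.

turn(left), move(2)

initial: (2, 3) facing W
step 1 (turn(left)): (2, 3) facing S
step 2 (move(2)): (2, 1) facing S
no 1-step plan works, so 2 is optimal.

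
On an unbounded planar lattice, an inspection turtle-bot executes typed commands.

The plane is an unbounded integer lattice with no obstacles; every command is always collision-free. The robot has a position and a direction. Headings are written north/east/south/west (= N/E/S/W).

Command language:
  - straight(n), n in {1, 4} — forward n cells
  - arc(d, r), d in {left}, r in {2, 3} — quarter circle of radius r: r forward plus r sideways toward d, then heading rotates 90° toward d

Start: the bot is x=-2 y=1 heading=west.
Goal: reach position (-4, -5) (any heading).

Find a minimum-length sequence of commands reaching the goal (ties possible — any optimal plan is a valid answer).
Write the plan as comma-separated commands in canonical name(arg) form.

arc(left, 2), straight(4)

initial: x=-2 y=1 heading=west
1. arc(left, 2) → x=-4 y=-1 heading=south
2. straight(4) → x=-4 y=-5 heading=south
shorter routes all fall short; 2 is best.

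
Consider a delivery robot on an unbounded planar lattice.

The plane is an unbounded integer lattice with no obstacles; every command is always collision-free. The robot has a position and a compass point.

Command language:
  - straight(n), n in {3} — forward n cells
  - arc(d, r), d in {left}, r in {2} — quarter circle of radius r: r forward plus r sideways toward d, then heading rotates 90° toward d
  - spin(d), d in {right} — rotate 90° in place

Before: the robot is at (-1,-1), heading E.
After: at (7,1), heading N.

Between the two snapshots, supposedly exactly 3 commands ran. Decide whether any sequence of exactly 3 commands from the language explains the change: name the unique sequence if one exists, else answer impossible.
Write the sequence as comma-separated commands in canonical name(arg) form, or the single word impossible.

key: running arc(left, 2) before straight(3) would end elsewhere — order is forced
t0: at (-1,-1), heading E
t=1 straight(3) ⇒ at (2,-1), heading E
t=2 straight(3) ⇒ at (5,-1), heading E
t=3 arc(left, 2) ⇒ at (7,1), heading N
no other 3-command option fits: unique.

straight(3), straight(3), arc(left, 2)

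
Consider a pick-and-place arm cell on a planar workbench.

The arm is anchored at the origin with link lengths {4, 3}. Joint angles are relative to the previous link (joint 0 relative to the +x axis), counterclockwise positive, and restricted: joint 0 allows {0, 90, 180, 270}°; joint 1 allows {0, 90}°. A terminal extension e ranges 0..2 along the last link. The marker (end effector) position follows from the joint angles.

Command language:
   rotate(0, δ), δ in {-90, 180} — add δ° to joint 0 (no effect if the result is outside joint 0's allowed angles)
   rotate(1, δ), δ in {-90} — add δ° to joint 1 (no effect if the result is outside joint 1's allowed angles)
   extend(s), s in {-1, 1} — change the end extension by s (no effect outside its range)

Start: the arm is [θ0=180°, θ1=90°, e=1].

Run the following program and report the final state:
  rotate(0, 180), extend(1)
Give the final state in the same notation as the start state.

[θ0=0°, θ1=90°, e=2]

initial: [θ0=180°, θ1=90°, e=1]
1. rotate(0, 180) → [θ0=0°, θ1=90°, e=1]
2. extend(1) → [θ0=0°, θ1=90°, e=2]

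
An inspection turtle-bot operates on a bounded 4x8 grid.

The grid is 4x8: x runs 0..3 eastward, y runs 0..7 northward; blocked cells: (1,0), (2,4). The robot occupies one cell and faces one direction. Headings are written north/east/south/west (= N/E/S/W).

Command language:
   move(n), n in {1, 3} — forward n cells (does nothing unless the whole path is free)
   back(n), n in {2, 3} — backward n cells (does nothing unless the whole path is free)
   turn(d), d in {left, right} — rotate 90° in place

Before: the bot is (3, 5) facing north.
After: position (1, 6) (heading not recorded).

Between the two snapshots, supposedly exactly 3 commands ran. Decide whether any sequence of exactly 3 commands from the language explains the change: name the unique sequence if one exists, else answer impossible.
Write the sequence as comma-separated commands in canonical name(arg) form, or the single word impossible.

key: order matters: swapping move(1) and back(2) lands elsewhere
begin: (3, 5) facing north
[1] after move(1): (3, 6) facing north
[2] after turn(right): (3, 6) facing east
[3] after back(2): (1, 6) facing east
no rival 3-sequence matches.

move(1), turn(right), back(2)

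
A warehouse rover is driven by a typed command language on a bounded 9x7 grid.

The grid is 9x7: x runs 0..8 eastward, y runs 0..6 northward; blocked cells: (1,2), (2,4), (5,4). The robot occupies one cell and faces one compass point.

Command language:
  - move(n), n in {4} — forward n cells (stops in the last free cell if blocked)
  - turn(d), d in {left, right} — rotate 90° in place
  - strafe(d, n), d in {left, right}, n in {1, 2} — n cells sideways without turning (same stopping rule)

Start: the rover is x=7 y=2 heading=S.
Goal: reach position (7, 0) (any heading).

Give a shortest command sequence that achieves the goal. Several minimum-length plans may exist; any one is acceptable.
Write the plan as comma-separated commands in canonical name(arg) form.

start: x=7 y=2 heading=S
[1] after move(4): x=7 y=0 heading=S
shorter routes all fall short; 1 is best.

move(4)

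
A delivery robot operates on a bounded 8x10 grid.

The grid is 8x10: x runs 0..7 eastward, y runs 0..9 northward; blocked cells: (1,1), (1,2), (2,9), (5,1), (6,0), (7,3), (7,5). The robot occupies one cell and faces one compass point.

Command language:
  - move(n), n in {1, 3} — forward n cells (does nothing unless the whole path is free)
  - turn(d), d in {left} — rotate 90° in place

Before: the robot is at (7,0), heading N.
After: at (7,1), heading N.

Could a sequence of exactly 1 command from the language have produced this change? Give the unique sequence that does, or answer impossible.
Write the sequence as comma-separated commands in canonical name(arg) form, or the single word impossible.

move(1)

key: heading stays N — the single command does not turn
t0: at (7,0), heading N
[1] after move(1): at (7,1), heading N
uniquely the one of 3 1-step routes that fits.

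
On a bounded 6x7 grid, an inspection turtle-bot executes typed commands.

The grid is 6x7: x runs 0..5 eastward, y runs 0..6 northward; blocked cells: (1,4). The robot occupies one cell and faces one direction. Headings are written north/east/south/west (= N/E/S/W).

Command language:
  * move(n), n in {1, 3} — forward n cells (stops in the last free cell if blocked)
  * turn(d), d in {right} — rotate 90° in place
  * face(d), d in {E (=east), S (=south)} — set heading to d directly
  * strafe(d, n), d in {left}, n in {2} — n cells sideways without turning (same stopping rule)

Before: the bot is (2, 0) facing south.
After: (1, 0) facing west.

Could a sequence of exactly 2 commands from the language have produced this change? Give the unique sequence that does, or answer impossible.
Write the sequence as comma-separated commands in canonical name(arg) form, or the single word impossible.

turn(right), move(1)

key: cell and facing (now W) both changed — the 2 commands mix motion and turning
from: (2, 0) facing south
step 1 (turn(right)): (2, 0) facing west
step 2 (move(1)): (1, 0) facing west
no other 2-command option fits: unique.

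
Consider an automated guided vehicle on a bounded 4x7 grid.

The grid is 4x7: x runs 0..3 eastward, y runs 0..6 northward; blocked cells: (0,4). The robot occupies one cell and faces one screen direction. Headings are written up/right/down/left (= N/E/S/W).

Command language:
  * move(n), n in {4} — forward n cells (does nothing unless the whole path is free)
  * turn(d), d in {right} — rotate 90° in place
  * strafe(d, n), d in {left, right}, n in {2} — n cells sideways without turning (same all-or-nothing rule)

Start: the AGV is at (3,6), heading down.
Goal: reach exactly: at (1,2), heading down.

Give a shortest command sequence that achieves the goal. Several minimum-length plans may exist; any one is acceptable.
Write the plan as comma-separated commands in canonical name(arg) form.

move(4), strafe(right, 2)

start: at (3,6), heading down
1. move(4) → at (3,2), heading down
2. strafe(right, 2) → at (1,2), heading down
minimal: 2 command(s), checked below 2.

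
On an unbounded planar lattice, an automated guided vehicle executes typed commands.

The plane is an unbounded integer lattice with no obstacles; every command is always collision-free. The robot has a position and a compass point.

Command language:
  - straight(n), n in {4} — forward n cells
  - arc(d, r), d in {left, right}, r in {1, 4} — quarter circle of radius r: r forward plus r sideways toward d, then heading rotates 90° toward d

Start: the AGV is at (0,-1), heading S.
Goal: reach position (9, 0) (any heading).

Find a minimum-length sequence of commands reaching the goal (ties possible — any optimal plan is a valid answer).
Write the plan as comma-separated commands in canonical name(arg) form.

begin: at (0,-1), heading S
[1] after arc(left, 4): at (4,-5), heading E
[2] after arc(left, 4): at (8,-1), heading N
[3] after arc(right, 1): at (9,0), heading E
minimal: 3 command(s), checked below 3.

arc(left, 4), arc(left, 4), arc(right, 1)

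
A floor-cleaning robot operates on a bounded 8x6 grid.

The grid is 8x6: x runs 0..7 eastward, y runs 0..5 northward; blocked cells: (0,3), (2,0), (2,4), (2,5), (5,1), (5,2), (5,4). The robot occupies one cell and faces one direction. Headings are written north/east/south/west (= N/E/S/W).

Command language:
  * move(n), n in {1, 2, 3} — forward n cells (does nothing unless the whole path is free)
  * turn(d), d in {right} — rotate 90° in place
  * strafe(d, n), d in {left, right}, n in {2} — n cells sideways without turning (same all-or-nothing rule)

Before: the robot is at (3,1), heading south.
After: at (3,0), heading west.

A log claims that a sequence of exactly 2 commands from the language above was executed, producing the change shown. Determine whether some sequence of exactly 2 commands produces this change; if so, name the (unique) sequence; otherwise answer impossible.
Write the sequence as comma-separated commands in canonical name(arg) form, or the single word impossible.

move(1), turn(right)

key: order matters: swapping move(1) and turn(right) lands elsewhere
from: at (3,1), heading south
[1] after move(1): at (3,0), heading south
[2] after turn(right): at (3,0), heading west
no other 2-command option fits: unique.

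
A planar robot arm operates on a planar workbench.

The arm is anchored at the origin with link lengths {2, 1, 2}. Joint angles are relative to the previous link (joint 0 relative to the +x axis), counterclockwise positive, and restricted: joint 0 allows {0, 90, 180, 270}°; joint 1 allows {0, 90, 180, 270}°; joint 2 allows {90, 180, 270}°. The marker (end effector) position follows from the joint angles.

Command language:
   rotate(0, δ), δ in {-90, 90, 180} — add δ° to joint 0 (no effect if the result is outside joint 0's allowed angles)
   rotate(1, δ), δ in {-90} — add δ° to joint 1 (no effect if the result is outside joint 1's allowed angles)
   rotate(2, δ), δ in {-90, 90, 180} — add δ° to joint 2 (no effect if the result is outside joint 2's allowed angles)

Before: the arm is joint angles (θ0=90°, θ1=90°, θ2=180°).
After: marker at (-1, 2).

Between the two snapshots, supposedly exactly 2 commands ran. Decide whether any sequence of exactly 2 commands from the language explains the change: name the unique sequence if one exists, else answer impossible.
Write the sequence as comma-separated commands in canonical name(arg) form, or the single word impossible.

rotate(1, -90), rotate(1, -90)

t0: joint angles (θ0=90°, θ1=90°, θ2=180°)
step 1 (rotate(1, -90)): joint angles (θ0=90°, θ1=0°, θ2=180°)
step 2 (rotate(1, -90)): joint angles (θ0=90°, θ1=270°, θ2=180°)
no rival 2-sequence matches.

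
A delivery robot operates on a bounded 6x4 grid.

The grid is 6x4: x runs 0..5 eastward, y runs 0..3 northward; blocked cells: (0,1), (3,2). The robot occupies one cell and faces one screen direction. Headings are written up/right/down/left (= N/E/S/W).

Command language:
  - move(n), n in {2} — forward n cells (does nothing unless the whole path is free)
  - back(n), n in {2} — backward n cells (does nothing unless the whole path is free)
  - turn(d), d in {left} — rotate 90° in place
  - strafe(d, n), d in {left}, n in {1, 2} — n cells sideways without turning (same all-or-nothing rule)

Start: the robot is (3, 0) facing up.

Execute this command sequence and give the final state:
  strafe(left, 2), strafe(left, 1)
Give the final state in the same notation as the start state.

(0, 0) facing up

t0: (3, 0) facing up
1. strafe(left, 2) → (1, 0) facing up
2. strafe(left, 1) → (0, 0) facing up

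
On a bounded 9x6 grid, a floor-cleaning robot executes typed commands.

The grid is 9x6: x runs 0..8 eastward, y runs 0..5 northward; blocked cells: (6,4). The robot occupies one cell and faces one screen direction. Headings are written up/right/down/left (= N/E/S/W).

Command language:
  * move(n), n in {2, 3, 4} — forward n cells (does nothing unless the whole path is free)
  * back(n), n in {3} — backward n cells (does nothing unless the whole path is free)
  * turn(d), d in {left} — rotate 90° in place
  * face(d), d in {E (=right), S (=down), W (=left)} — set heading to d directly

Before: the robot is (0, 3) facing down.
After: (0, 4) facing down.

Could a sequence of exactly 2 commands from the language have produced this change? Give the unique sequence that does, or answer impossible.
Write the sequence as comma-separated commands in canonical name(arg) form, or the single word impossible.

key: still facing S at the end — nothing in the sequence rotates
initial: (0, 3) facing down
[1] after move(2): (0, 1) facing down
[2] after back(3): (0, 4) facing down
no other 2-command option fits: unique.

move(2), back(3)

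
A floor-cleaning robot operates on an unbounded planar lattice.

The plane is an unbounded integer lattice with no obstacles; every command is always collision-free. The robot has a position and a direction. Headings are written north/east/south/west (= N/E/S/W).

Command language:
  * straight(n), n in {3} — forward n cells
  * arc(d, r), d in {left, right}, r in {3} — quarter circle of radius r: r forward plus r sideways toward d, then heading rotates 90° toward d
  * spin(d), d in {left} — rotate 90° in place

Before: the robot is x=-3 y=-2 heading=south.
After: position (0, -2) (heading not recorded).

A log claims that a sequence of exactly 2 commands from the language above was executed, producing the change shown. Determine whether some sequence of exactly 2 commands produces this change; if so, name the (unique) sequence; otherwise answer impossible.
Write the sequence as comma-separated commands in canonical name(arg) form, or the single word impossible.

key: running straight(3) before spin(left) would end elsewhere — order is forced
begin: x=-3 y=-2 heading=south
[1] after spin(left): x=-3 y=-2 heading=east
[2] after straight(3): x=0 y=-2 heading=east
no rival 2-sequence matches.

spin(left), straight(3)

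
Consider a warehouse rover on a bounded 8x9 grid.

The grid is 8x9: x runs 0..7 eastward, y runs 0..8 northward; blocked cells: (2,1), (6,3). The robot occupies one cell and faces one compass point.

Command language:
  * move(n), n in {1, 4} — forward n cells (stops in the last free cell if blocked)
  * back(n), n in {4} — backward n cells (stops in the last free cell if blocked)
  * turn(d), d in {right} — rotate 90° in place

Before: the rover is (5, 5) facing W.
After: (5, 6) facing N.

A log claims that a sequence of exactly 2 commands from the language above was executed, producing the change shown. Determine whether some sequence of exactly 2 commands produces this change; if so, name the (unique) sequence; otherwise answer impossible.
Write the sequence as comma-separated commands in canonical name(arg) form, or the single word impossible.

turn(right), move(1)

key: position moved to (5,6) AND the heading swung to N — translation plus rotation needed
initial: (5, 5) facing W
t=1 turn(right) ⇒ (5, 5) facing N
t=2 move(1) ⇒ (5, 6) facing N
uniquely the one of 16 2-step routes that fits.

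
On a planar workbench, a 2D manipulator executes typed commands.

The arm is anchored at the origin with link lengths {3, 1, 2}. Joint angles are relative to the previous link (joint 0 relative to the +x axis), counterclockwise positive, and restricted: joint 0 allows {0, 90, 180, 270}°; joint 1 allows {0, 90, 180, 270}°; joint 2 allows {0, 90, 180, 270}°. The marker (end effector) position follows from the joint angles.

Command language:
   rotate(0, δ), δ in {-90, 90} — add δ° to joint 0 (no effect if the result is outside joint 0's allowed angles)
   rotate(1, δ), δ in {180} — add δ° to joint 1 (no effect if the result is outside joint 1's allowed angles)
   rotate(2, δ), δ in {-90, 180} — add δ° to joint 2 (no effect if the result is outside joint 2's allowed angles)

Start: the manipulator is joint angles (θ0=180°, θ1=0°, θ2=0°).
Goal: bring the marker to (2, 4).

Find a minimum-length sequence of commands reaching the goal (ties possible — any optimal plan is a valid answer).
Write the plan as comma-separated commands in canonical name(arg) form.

rotate(2, -90), rotate(0, -90)

initial: joint angles (θ0=180°, θ1=0°, θ2=0°)
1. rotate(2, -90) → joint angles (θ0=180°, θ1=0°, θ2=270°)
2. rotate(0, -90) → joint angles (θ0=90°, θ1=0°, θ2=270°)
minimal: 2 command(s), checked below 2.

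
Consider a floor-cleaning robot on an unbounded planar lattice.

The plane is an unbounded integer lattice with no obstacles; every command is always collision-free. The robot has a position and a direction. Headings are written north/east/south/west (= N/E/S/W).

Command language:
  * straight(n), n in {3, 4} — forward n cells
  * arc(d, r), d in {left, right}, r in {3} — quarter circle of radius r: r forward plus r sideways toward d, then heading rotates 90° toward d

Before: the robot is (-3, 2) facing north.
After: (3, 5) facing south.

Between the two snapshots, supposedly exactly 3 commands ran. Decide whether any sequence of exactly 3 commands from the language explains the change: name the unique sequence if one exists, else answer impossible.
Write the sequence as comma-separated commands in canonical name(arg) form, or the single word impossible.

key: position moved to (3,5) AND the heading swung to S — translation plus rotation needed
from: (-3, 2) facing north
step 1 (straight(3)): (-3, 5) facing north
step 2 (arc(right, 3)): (0, 8) facing east
step 3 (arc(right, 3)): (3, 5) facing south
no other 3-command option fits: unique.

straight(3), arc(right, 3), arc(right, 3)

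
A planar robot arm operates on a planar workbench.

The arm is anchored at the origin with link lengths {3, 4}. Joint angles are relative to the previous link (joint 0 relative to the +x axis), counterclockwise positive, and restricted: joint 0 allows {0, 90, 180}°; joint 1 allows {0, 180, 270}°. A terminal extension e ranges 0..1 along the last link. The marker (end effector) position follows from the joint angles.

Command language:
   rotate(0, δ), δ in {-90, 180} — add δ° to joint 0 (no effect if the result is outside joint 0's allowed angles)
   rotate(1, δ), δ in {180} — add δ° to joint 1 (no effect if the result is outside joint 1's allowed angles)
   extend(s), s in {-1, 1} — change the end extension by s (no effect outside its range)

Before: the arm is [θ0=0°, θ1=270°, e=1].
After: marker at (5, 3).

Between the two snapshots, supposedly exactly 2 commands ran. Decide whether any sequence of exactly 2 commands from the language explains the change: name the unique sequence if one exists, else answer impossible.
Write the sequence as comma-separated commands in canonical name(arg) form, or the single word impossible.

key: running rotate(0, -90) before rotate(0, 180) would end elsewhere — order is forced
start: [θ0=0°, θ1=270°, e=1]
1. rotate(0, 180) → [θ0=180°, θ1=270°, e=1]
2. rotate(0, -90) → [θ0=90°, θ1=270°, e=1]
all 25 alternatives checked — unique.

rotate(0, 180), rotate(0, -90)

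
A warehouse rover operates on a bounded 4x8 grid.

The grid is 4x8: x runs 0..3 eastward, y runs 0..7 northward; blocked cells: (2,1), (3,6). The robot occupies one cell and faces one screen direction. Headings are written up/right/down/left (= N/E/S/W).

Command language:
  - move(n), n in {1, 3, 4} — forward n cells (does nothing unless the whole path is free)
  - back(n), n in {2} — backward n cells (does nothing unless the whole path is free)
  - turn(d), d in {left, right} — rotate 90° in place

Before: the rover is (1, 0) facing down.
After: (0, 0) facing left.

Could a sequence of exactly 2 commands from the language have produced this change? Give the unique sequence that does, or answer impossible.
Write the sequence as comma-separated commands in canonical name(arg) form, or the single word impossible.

key: position moved to (0,0) AND the heading swung to W — translation plus rotation needed
initial: (1, 0) facing down
t=1 turn(right) ⇒ (1, 0) facing left
t=2 move(1) ⇒ (0, 0) facing left
no other 2-command option fits: unique.

turn(right), move(1)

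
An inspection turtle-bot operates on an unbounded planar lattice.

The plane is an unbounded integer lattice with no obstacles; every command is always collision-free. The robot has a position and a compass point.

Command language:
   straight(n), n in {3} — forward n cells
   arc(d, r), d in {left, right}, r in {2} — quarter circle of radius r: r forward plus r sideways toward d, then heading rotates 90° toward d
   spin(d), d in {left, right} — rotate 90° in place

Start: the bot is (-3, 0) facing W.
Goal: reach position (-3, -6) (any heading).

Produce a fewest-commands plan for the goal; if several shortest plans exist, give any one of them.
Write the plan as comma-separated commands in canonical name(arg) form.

initial: (-3, 0) facing W
1. spin(left) → (-3, 0) facing S
2. straight(3) → (-3, -3) facing S
3. straight(3) → (-3, -6) facing S
minimal: 3 command(s), checked below 3.

spin(left), straight(3), straight(3)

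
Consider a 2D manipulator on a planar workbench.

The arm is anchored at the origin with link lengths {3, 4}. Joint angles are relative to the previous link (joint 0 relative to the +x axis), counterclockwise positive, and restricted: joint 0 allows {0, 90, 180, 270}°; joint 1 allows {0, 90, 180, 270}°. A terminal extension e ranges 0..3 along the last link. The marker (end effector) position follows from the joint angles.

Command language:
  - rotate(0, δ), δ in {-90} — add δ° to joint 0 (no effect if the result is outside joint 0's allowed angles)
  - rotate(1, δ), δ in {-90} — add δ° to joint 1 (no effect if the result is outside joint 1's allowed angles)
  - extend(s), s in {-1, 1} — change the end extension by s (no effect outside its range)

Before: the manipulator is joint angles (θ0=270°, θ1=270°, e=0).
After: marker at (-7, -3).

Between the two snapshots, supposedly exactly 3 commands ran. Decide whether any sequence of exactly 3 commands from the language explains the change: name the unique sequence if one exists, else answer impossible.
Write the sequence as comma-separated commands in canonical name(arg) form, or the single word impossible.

begin: joint angles (θ0=270°, θ1=270°, e=0)
[1] after extend(1): joint angles (θ0=270°, θ1=270°, e=1)
[2] after extend(1): joint angles (θ0=270°, θ1=270°, e=2)
[3] after extend(1): joint angles (θ0=270°, θ1=270°, e=3)
no rival 3-sequence matches.

extend(1), extend(1), extend(1)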